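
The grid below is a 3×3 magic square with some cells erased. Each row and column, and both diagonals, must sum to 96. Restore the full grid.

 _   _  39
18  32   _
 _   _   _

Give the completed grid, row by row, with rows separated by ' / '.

53 4 39 / 18 32 46 / 25 60 11

Row 2: 18 + 32 + ? = 96, so (2,3) = 46.
Column 3 must total 96; the given cells sum to 85, so (3,3) = 11.
Main diagonal must total 96; the given cells sum to 43, so (1,1) = 53.
Using anti-diagonal: 39 + 32 + ? → (3,1) = 96 − 71 = 25.
Row 1: 53 + 39 + ? = 96, so (1,2) = 4.
Row 3 must total 96; the given cells sum to 36, so (3,2) = 60.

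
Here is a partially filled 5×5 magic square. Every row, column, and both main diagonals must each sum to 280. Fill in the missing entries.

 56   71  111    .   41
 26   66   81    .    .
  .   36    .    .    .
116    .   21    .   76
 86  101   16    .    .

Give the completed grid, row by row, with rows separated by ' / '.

56 71 111 1 41 / 26 66 81 96 11 / -4 36 51 91 106 / 116 6 21 61 76 / 86 101 16 31 46

Row 1: 56 + 71 + 111 + 41 + ? = 280, so (1,4) = 1.
Using column 1: 56 + 26 + 116 + 86 + ? → (3,1) = 280 − 284 = -4.
The remaining cell in column 2 is (4,2) = 280 − 274 = 6.
Using column 3: 111 + 81 + 21 + 16 + ? → (3,3) = 280 − 229 = 51.
Anti-diagonal must total 280; the given cells sum to 184, so (2,4) = 96.
Row 2: 26 + 66 + 81 + 96 + ? = 280, so (2,5) = 11.
The remaining cell in row 4 is (4,4) = 280 − 219 = 61.
Main diagonal: 56 + 66 + 51 + 61 + ? = 280, so (5,5) = 46.
Row 5: 86 + 101 + 16 + 46 + ? = 280, so (5,4) = 31.
Using column 4: 1 + 96 + 61 + 31 + ? → (3,4) = 280 − 189 = 91.
The remaining cell in column 5 is (3,5) = 280 − 174 = 106.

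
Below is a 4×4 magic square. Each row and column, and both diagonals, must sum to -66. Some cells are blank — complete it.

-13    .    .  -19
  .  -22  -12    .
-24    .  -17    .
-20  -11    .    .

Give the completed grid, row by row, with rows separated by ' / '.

Column 1 must total -66; the given cells sum to -57, so (2,1) = -9.
Main diagonal: -13 + (-22) + (-17) + ? = -66, so (4,4) = -14.
From anti-diagonal, -66 − (-19 + (-12) + (-20)) gives (3,2) = -15.
Row 2 must total -66; the given cells sum to -43, so (2,4) = -23.
Row 3: -24 + (-15) + (-17) + ? = -66, so (3,4) = -10.
Row 4: -20 + (-11) + (-14) + ? = -66, so (4,3) = -21.
Using column 2: -22 + (-15) + (-11) + ? → (1,2) = -66 − (-48) = -18.
Column 3 must total -66; the given cells sum to -50, so (1,3) = -16.

-13 -18 -16 -19 / -9 -22 -12 -23 / -24 -15 -17 -10 / -20 -11 -21 -14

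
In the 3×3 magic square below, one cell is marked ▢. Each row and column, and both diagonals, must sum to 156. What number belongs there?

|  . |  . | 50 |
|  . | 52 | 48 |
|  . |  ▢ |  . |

44

From row 2, 156 − (52 + 48) gives (2,1) = 56.
From column 3, 156 − (50 + 48) gives (3,3) = 58.
From main diagonal, 156 − (52 + 58) gives (1,1) = 46.
From anti-diagonal, 156 − (50 + 52) gives (3,1) = 54.
Row 1 needs 156; the known cells sum to 96, so (1,2) = 60.
The remaining cell in row 3 is (3,2) = 156 − 112 = 44.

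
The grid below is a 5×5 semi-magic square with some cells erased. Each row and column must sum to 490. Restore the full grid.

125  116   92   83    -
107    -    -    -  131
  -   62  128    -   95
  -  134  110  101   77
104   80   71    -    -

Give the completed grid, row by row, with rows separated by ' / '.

From row 1, 490 − (125 + 116 + 92 + 83) gives (1,5) = 74.
Using row 4: 134 + 110 + 101 + 77 + ? → (4,1) = 490 − 422 = 68.
Column 1 needs 490; the known cells sum to 404, so (3,1) = 86.
The remaining cell in column 2 is (2,2) = 490 − 392 = 98.
From column 3, 490 − (92 + 128 + 110 + 71) gives (2,3) = 89.
From column 5, 490 − (74 + 131 + 95 + 77) gives (5,5) = 113.
From row 2, 490 − (107 + 98 + 89 + 131) gives (2,4) = 65.
The remaining cell in row 3 is (3,4) = 490 − 371 = 119.
From row 5, 490 − (104 + 80 + 71 + 113) gives (5,4) = 122.

125 116 92 83 74 / 107 98 89 65 131 / 86 62 128 119 95 / 68 134 110 101 77 / 104 80 71 122 113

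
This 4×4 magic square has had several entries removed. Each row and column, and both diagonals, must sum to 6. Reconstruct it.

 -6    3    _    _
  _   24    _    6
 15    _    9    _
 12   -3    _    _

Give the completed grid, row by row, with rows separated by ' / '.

Using column 1: -6 + 15 + 12 + ? → (2,1) = 6 − 21 = -15.
From column 2, 6 − (3 + 24 + (-3)) gives (3,2) = -18.
Main diagonal must total 6; the given cells sum to 27, so (4,4) = -21.
Using row 2: -15 + 24 + 6 + ? → (2,3) = 6 − 15 = -9.
Row 3 must total 6; the given cells sum to 6, so (3,4) = 0.
From row 4, 6 − (12 + (-3) + (-21)) gives (4,3) = 18.
Column 3 must total 6; the given cells sum to 18, so (1,3) = -12.
Column 4 must total 6; the given cells sum to -15, so (1,4) = 21.

-6 3 -12 21 / -15 24 -9 6 / 15 -18 9 0 / 12 -3 18 -21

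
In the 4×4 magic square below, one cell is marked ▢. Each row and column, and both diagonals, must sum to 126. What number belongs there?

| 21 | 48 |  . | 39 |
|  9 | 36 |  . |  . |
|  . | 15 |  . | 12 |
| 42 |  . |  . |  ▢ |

24

Row 1 must total 126; the given cells sum to 108, so (1,3) = 18.
The remaining cell in column 1 is (3,1) = 126 − 72 = 54.
Column 2 must total 126; the given cells sum to 99, so (4,2) = 27.
The remaining cell in anti-diagonal is (2,3) = 126 − 96 = 30.
From row 2, 126 − (9 + 36 + 30) gives (2,4) = 51.
Using row 3: 54 + 15 + 12 + ? → (3,3) = 126 − 81 = 45.
Column 3: 18 + 30 + 45 + ? = 126, so (4,3) = 33.
The remaining cell in column 4 is (4,4) = 126 − 102 = 24.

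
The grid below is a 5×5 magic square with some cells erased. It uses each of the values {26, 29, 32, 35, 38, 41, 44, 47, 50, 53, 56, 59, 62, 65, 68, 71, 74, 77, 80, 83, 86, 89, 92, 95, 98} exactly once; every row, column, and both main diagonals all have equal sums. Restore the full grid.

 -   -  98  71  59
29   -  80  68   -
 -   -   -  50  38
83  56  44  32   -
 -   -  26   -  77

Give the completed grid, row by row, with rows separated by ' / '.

47 35 98 71 59 / 29 92 80 68 41 / 86 74 62 50 38 / 83 56 44 32 95 / 65 53 26 89 77

The 25 entries sum to 1550, so each line sums to 1550/5 = 310.
The remaining cell in row 4 is (4,5) = 310 − 215 = 95.
The remaining cell in column 3 is (3,3) = 310 − 248 = 62.
Column 4: 71 + 68 + 50 + 32 + ? = 310, so (5,4) = 89.
Column 5 needs 310; the known cells sum to 269, so (2,5) = 41.
From anti-diagonal, 310 − (59 + 68 + 62 + 56) gives (5,1) = 65.
The remaining cell in row 2 is (2,2) = 310 − 218 = 92.
Row 5: 65 + 26 + 89 + 77 + ? = 310, so (5,2) = 53.
From main diagonal, 310 − (92 + 62 + 32 + 77) gives (1,1) = 47.
Row 1 needs 310; the known cells sum to 275, so (1,2) = 35.
The remaining cell in column 1 is (3,1) = 310 − 224 = 86.
The remaining cell in column 2 is (3,2) = 310 − 236 = 74.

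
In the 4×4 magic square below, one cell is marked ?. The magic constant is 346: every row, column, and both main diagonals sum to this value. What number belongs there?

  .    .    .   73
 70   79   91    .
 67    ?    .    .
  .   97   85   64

82

Using row 2: 70 + 79 + 91 + ? → (2,4) = 346 − 240 = 106.
From row 4, 346 − (97 + 85 + 64) gives (4,1) = 100.
From column 1, 346 − (70 + 67 + 100) gives (1,1) = 109.
The remaining cell in column 4 is (3,4) = 346 − 243 = 103.
Main diagonal must total 346; the given cells sum to 252, so (3,3) = 94.
The remaining cell in anti-diagonal is (3,2) = 346 − 264 = 82.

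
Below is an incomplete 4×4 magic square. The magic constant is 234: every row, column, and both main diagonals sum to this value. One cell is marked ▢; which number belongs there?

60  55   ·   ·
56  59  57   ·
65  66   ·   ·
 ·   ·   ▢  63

The remaining cell in row 2 is (2,4) = 234 − 172 = 62.
Column 1 must total 234; the given cells sum to 181, so (4,1) = 53.
Column 2 needs 234; the known cells sum to 180, so (4,2) = 54.
Main diagonal: 60 + 59 + 63 + ? = 234, so (3,3) = 52.
From anti-diagonal, 234 − (57 + 66 + 53) gives (1,4) = 58.
Using row 1: 60 + 55 + 58 + ? → (1,3) = 234 − 173 = 61.
From row 3, 234 − (65 + 66 + 52) gives (3,4) = 51.
Row 4 needs 234; the known cells sum to 170, so (4,3) = 64.

64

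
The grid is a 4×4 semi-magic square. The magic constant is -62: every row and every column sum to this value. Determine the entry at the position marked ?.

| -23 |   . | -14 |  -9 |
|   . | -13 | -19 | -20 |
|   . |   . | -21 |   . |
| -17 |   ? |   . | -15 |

-22

Row 1 must total -62; the given cells sum to -46, so (1,2) = -16.
Row 2 needs -62; the known cells sum to -52, so (2,1) = -10.
Column 1 must total -62; the given cells sum to -50, so (3,1) = -12.
From column 3, -62 − (-14 + (-19) + (-21)) gives (4,3) = -8.
Column 4 needs -62; the known cells sum to -44, so (3,4) = -18.
Row 3 must total -62; the given cells sum to -51, so (3,2) = -11.
Row 4 must total -62; the given cells sum to -40, so (4,2) = -22.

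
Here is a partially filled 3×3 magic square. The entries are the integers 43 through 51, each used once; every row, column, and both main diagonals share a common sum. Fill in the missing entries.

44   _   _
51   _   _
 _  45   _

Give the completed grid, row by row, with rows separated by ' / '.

44 49 48 / 51 47 43 / 46 45 50

The entries are 43 through 51, which sum to 423, so each line sums to 423/3 = 141.
Column 1 needs 141; the known cells sum to 95, so (3,1) = 46.
Using row 3: 46 + 45 + ? → (3,3) = 141 − 91 = 50.
The remaining cell in main diagonal is (2,2) = 141 − 94 = 47.
Anti-diagonal needs 141; the known cells sum to 93, so (1,3) = 48.
Row 1: 44 + 48 + ? = 141, so (1,2) = 49.
The remaining cell in row 2 is (2,3) = 141 − 98 = 43.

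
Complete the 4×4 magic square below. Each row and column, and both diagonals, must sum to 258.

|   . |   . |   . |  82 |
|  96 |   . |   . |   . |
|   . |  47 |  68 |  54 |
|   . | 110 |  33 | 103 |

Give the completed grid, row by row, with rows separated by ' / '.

61 75 40 82 / 96 26 117 19 / 89 47 68 54 / 12 110 33 103

Row 3: 47 + 68 + 54 + ? = 258, so (3,1) = 89.
The remaining cell in row 4 is (4,1) = 258 − 246 = 12.
Column 1 needs 258; the known cells sum to 197, so (1,1) = 61.
Column 4 must total 258; the given cells sum to 239, so (2,4) = 19.
Main diagonal must total 258; the given cells sum to 232, so (2,2) = 26.
Using anti-diagonal: 82 + 47 + 12 + ? → (2,3) = 258 − 141 = 117.
Using column 2: 26 + 47 + 110 + ? → (1,2) = 258 − 183 = 75.
From column 3, 258 − (117 + 68 + 33) gives (1,3) = 40.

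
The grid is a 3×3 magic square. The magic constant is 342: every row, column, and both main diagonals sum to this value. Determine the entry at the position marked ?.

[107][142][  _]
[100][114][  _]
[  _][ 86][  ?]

121

Row 1 needs 342; the known cells sum to 249, so (1,3) = 93.
From row 2, 342 − (100 + 114) gives (2,3) = 128.
From column 1, 342 − (107 + 100) gives (3,1) = 135.
The remaining cell in column 3 is (3,3) = 342 − 221 = 121.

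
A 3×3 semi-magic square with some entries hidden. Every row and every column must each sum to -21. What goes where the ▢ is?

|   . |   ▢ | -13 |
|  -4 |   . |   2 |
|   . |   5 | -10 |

The remaining cell in row 2 is (2,2) = -21 − (-2) = -19.
Row 3: 5 + (-10) + ? = -21, so (3,1) = -16.
Using column 1: -4 + (-16) + ? → (1,1) = -21 − (-20) = -1.
Column 2 needs -21; the known cells sum to -14, so (1,2) = -7.

-7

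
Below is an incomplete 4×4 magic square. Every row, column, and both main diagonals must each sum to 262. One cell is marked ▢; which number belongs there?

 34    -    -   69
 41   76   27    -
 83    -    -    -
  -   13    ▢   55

Row 2 must total 262; the given cells sum to 144, so (2,4) = 118.
Column 1 needs 262; the known cells sum to 158, so (4,1) = 104.
Column 4 needs 262; the known cells sum to 242, so (3,4) = 20.
Using main diagonal: 34 + 76 + 55 + ? → (3,3) = 262 − 165 = 97.
Anti-diagonal needs 262; the known cells sum to 200, so (3,2) = 62.
Row 4 needs 262; the known cells sum to 172, so (4,3) = 90.

90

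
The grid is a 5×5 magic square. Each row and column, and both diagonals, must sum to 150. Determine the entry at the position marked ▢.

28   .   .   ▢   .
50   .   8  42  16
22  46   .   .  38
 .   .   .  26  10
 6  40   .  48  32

20

Using row 2: 50 + 8 + 42 + 16 + ? → (2,2) = 150 − 116 = 34.
Using row 5: 6 + 40 + 48 + 32 + ? → (5,3) = 150 − 126 = 24.
Column 1 must total 150; the given cells sum to 106, so (4,1) = 44.
Column 5: 16 + 38 + 10 + 32 + ? = 150, so (1,5) = 54.
Main diagonal: 28 + 34 + 26 + 32 + ? = 150, so (3,3) = 30.
Using anti-diagonal: 54 + 42 + 30 + 6 + ? → (4,2) = 150 − 132 = 18.
Row 3 must total 150; the given cells sum to 136, so (3,4) = 14.
Row 4 needs 150; the known cells sum to 98, so (4,3) = 52.
The remaining cell in column 2 is (1,2) = 150 − 138 = 12.
Using column 3: 8 + 30 + 52 + 24 + ? → (1,3) = 150 − 114 = 36.
Using column 4: 42 + 14 + 26 + 48 + ? → (1,4) = 150 − 130 = 20.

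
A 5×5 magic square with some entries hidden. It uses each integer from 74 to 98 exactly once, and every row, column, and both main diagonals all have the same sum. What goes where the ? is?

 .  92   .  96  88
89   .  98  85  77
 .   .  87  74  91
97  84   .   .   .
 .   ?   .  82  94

78

The entries are 74 through 98, which sum to 2150, so each line sums to 2150/5 = 430.
Row 2 must total 430; the given cells sum to 349, so (2,2) = 81.
From column 4, 430 − (96 + 85 + 74 + 82) gives (4,4) = 93.
From column 5, 430 − (88 + 77 + 91 + 94) gives (4,5) = 80.
Main diagonal: 81 + 87 + 93 + 94 + ? = 430, so (1,1) = 75.
The remaining cell in anti-diagonal is (5,1) = 430 − 344 = 86.
Row 1 must total 430; the given cells sum to 351, so (1,3) = 79.
The remaining cell in row 4 is (4,3) = 430 − 354 = 76.
Column 1 must total 430; the given cells sum to 347, so (3,1) = 83.
Column 3: 79 + 98 + 87 + 76 + ? = 430, so (5,3) = 90.
The remaining cell in row 3 is (3,2) = 430 − 335 = 95.
Row 5: 86 + 90 + 82 + 94 + ? = 430, so (5,2) = 78.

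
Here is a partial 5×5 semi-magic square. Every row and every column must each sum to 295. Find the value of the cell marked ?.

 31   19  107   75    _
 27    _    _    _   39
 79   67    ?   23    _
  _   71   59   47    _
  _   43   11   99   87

35

Row 1: 31 + 19 + 107 + 75 + ? = 295, so (1,5) = 63.
From row 5, 295 − (43 + 11 + 99 + 87) gives (5,1) = 55.
The remaining cell in column 1 is (4,1) = 295 − 192 = 103.
Column 2 must total 295; the given cells sum to 200, so (2,2) = 95.
The remaining cell in column 4 is (2,4) = 295 − 244 = 51.
The remaining cell in row 2 is (2,3) = 295 − 212 = 83.
Using row 4: 103 + 71 + 59 + 47 + ? → (4,5) = 295 − 280 = 15.
The remaining cell in column 3 is (3,3) = 295 − 260 = 35.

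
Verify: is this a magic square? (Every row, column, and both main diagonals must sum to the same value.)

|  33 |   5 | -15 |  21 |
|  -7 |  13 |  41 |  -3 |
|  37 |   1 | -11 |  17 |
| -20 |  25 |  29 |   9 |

No — column 1 sums to 43 but column 3 sums to 44.

Row 1: 33 + 5 + (-15) + 21 = 44.
Row 2: -7 + 13 + 41 + (-3) = 44.
Row 3: 37 + 1 + (-11) + 17 = 44.
Row 4: -20 + 25 + 29 + 9 = 43.
Column 1: 33 + (-7) + 37 + (-20) = 43.
Column 2: 5 + 13 + 1 + 25 = 44.
Column 3: -15 + 41 + (-11) + 29 = 44.
Column 4: 21 + (-3) + 17 + 9 = 44.
Main diagonal: 33 + 13 + (-11) + 9 = 44.
Anti-diagonal: 21 + 41 + 1 + (-20) = 43.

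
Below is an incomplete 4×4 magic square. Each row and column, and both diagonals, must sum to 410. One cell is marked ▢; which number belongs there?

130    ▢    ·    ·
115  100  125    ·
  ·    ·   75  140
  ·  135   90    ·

Row 2: 115 + 100 + 125 + ? = 410, so (2,4) = 70.
Column 3 must total 410; the given cells sum to 290, so (1,3) = 120.
Main diagonal needs 410; the known cells sum to 305, so (4,4) = 105.
The remaining cell in row 4 is (4,1) = 410 − 330 = 80.
From column 1, 410 − (130 + 115 + 80) gives (3,1) = 85.
The remaining cell in column 4 is (1,4) = 410 − 315 = 95.
Anti-diagonal: 95 + 125 + 80 + ? = 410, so (3,2) = 110.
Row 1 must total 410; the given cells sum to 345, so (1,2) = 65.

65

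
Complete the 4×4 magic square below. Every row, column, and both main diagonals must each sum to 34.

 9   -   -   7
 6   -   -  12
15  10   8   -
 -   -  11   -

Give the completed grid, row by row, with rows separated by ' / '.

The remaining cell in row 3 is (3,4) = 34 − 33 = 1.
Column 1 needs 34; the known cells sum to 30, so (4,1) = 4.
The remaining cell in column 4 is (4,4) = 34 − 20 = 14.
Main diagonal: 9 + 8 + 14 + ? = 34, so (2,2) = 3.
Anti-diagonal must total 34; the given cells sum to 21, so (2,3) = 13.
Row 4: 4 + 11 + 14 + ? = 34, so (4,2) = 5.
Column 2: 3 + 10 + 5 + ? = 34, so (1,2) = 16.
The remaining cell in column 3 is (1,3) = 34 − 32 = 2.

9 16 2 7 / 6 3 13 12 / 15 10 8 1 / 4 5 11 14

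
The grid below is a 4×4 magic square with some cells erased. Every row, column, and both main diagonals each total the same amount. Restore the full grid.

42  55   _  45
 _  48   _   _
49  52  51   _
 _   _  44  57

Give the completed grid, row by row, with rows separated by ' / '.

42 55 56 45 / 53 48 47 50 / 49 52 51 46 / 54 43 44 57

Main diagonal is already complete: 42 + 48 + 51 + 57 = 198, so that is the magic constant.
Row 1 needs 198; the known cells sum to 142, so (1,3) = 56.
Using row 3: 49 + 52 + 51 + ? → (3,4) = 198 − 152 = 46.
Using column 2: 55 + 48 + 52 + ? → (4,2) = 198 − 155 = 43.
The remaining cell in column 3 is (2,3) = 198 − 151 = 47.
Column 4: 45 + 46 + 57 + ? = 198, so (2,4) = 50.
Anti-diagonal must total 198; the given cells sum to 144, so (4,1) = 54.
Row 2 must total 198; the given cells sum to 145, so (2,1) = 53.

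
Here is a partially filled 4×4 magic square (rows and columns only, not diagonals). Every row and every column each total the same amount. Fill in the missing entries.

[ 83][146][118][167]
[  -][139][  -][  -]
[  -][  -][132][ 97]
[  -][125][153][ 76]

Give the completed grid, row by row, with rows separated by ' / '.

83 146 118 167 / 90 139 111 174 / 181 104 132 97 / 160 125 153 76

Row 1 is already complete: 83 + 146 + 118 + 167 = 514, so that is the magic constant.
Row 4: 125 + 153 + 76 + ? = 514, so (4,1) = 160.
From column 2, 514 − (146 + 139 + 125) gives (3,2) = 104.
Column 3 must total 514; the given cells sum to 403, so (2,3) = 111.
Column 4 needs 514; the known cells sum to 340, so (2,4) = 174.
From row 2, 514 − (139 + 111 + 174) gives (2,1) = 90.
Row 3 must total 514; the given cells sum to 333, so (3,1) = 181.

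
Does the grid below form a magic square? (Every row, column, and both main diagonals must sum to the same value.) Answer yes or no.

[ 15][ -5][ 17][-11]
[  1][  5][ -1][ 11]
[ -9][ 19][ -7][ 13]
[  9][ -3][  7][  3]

Yes

Row 1: 15 + (-5) + 17 + (-11) = 16.
Row 2: 1 + 5 + (-1) + 11 = 16.
Row 3: -9 + 19 + (-7) + 13 = 16.
Row 4: 9 + (-3) + 7 + 3 = 16.
Column 1: 15 + 1 + (-9) + 9 = 16.
Column 2: -5 + 5 + 19 + (-3) = 16.
Column 3: 17 + (-1) + (-7) + 7 = 16.
Column 4: -11 + 11 + 13 + 3 = 16.
Main diagonal: 15 + 5 + (-7) + 3 = 16.
Anti-diagonal: -11 + (-1) + 19 + 9 = 16.
All lines sum to 16.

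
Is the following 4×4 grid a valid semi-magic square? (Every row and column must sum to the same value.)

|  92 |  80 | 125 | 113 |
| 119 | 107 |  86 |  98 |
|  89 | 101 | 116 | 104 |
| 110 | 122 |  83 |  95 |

Row 1: 92 + 80 + 125 + 113 = 410.
Row 2: 119 + 107 + 86 + 98 = 410.
Row 3: 89 + 101 + 116 + 104 = 410.
Row 4: 110 + 122 + 83 + 95 = 410.
Column 1: 92 + 119 + 89 + 110 = 410.
Column 2: 80 + 107 + 101 + 122 = 410.
Column 3: 125 + 86 + 116 + 83 = 410.
Column 4: 113 + 98 + 104 + 95 = 410.
All lines sum to 410.

Yes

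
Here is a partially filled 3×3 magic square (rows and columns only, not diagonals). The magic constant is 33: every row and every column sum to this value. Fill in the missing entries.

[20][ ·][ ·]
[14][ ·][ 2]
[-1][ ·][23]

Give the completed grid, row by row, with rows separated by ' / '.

20 5 8 / 14 17 2 / -1 11 23

Row 2: 14 + 2 + ? = 33, so (2,2) = 17.
Row 3 needs 33; the known cells sum to 22, so (3,2) = 11.
Column 2 must total 33; the given cells sum to 28, so (1,2) = 5.
Using column 3: 2 + 23 + ? → (1,3) = 33 − 25 = 8.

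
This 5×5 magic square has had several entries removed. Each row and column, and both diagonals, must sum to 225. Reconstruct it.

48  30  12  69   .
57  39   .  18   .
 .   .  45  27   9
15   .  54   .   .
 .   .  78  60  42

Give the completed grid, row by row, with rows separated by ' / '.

Using row 1: 48 + 30 + 12 + 69 + ? → (1,5) = 225 − 159 = 66.
From column 3, 225 − (12 + 45 + 54 + 78) gives (2,3) = 36.
Column 4: 69 + 18 + 27 + 60 + ? = 225, so (4,4) = 51.
The remaining cell in row 2 is (2,5) = 225 − 150 = 75.
Column 5: 66 + 75 + 9 + 42 + ? = 225, so (4,5) = 33.
From row 4, 225 − (15 + 54 + 51 + 33) gives (4,2) = 72.
Anti-diagonal: 66 + 18 + 45 + 72 + ? = 225, so (5,1) = 24.
From row 5, 225 − (24 + 78 + 60 + 42) gives (5,2) = 21.
Column 1 must total 225; the given cells sum to 144, so (3,1) = 81.
Column 2: 30 + 39 + 72 + 21 + ? = 225, so (3,2) = 63.

48 30 12 69 66 / 57 39 36 18 75 / 81 63 45 27 9 / 15 72 54 51 33 / 24 21 78 60 42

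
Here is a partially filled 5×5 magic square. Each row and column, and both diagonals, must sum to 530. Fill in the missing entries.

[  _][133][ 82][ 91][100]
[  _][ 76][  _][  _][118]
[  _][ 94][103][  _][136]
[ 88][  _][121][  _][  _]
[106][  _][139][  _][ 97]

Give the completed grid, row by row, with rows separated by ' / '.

124 133 82 91 100 / 142 76 85 109 118 / 70 94 103 127 136 / 88 112 121 130 79 / 106 115 139 73 97

Using row 1: 133 + 82 + 91 + 100 + ? → (1,1) = 530 − 406 = 124.
Column 3 must total 530; the given cells sum to 445, so (2,3) = 85.
Column 5: 100 + 118 + 136 + 97 + ? = 530, so (4,5) = 79.
From main diagonal, 530 − (124 + 76 + 103 + 97) gives (4,4) = 130.
Row 4 needs 530; the known cells sum to 418, so (4,2) = 112.
The remaining cell in column 2 is (5,2) = 530 − 415 = 115.
Anti-diagonal: 100 + 103 + 112 + 106 + ? = 530, so (2,4) = 109.
Row 2 must total 530; the given cells sum to 388, so (2,1) = 142.
The remaining cell in row 5 is (5,4) = 530 − 457 = 73.
Column 1 needs 530; the known cells sum to 460, so (3,1) = 70.
Column 4 must total 530; the given cells sum to 403, so (3,4) = 127.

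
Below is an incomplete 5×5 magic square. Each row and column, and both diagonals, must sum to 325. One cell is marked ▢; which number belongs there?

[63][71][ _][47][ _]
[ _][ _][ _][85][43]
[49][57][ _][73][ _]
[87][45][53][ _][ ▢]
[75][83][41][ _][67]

Row 5 needs 325; the known cells sum to 266, so (5,4) = 59.
The remaining cell in column 1 is (2,1) = 325 − 274 = 51.
The remaining cell in column 2 is (2,2) = 325 − 256 = 69.
Column 4: 47 + 85 + 73 + 59 + ? = 325, so (4,4) = 61.
From main diagonal, 325 − (63 + 69 + 61 + 67) gives (3,3) = 65.
The remaining cell in anti-diagonal is (1,5) = 325 − 270 = 55.
The remaining cell in row 1 is (1,3) = 325 − 236 = 89.
Row 2: 51 + 69 + 85 + 43 + ? = 325, so (2,3) = 77.
Row 3: 49 + 57 + 65 + 73 + ? = 325, so (3,5) = 81.
Using row 4: 87 + 45 + 53 + 61 + ? → (4,5) = 325 − 246 = 79.

79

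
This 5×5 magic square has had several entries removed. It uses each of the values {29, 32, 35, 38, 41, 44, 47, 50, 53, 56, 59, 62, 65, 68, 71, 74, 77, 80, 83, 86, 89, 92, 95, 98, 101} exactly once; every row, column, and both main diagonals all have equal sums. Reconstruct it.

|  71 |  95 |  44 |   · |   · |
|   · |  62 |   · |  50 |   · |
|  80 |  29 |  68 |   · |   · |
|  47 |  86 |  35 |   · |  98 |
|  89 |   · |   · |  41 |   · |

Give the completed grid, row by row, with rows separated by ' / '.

The 25 entries sum to 1625, so each line sums to 1625/5 = 325.
Row 4 needs 325; the known cells sum to 266, so (4,4) = 59.
Column 1 needs 325; the known cells sum to 287, so (2,1) = 38.
Column 2 needs 325; the known cells sum to 272, so (5,2) = 53.
From main diagonal, 325 − (71 + 62 + 68 + 59) gives (5,5) = 65.
Using anti-diagonal: 50 + 68 + 86 + 89 + ? → (1,5) = 325 − 293 = 32.
The remaining cell in row 1 is (1,4) = 325 − 242 = 83.
From row 5, 325 − (89 + 53 + 41 + 65) gives (5,3) = 77.
The remaining cell in column 3 is (2,3) = 325 − 224 = 101.
The remaining cell in column 4 is (3,4) = 325 − 233 = 92.
Row 2: 38 + 62 + 101 + 50 + ? = 325, so (2,5) = 74.
Row 3: 80 + 29 + 68 + 92 + ? = 325, so (3,5) = 56.

71 95 44 83 32 / 38 62 101 50 74 / 80 29 68 92 56 / 47 86 35 59 98 / 89 53 77 41 65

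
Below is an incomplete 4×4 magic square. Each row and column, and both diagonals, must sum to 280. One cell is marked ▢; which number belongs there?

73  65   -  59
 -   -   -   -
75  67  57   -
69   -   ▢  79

Row 1 needs 280; the known cells sum to 197, so (1,3) = 83.
Row 3 must total 280; the given cells sum to 199, so (3,4) = 81.
From column 1, 280 − (73 + 75 + 69) gives (2,1) = 63.
The remaining cell in column 4 is (2,4) = 280 − 219 = 61.
The remaining cell in main diagonal is (2,2) = 280 − 209 = 71.
Anti-diagonal must total 280; the given cells sum to 195, so (2,3) = 85.
From column 2, 280 − (65 + 71 + 67) gives (4,2) = 77.
Column 3: 83 + 85 + 57 + ? = 280, so (4,3) = 55.

55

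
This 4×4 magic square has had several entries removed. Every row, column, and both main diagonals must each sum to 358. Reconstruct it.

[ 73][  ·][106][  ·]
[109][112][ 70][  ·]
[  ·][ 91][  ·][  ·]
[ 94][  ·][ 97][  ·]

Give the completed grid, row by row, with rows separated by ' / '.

From row 2, 358 − (109 + 112 + 70) gives (2,4) = 67.
From column 1, 358 − (73 + 109 + 94) gives (3,1) = 82.
From column 3, 358 − (106 + 70 + 97) gives (3,3) = 85.
Main diagonal: 73 + 112 + 85 + ? = 358, so (4,4) = 88.
Using anti-diagonal: 70 + 91 + 94 + ? → (1,4) = 358 − 255 = 103.
From row 1, 358 − (73 + 106 + 103) gives (1,2) = 76.
Using row 3: 82 + 91 + 85 + ? → (3,4) = 358 − 258 = 100.
The remaining cell in row 4 is (4,2) = 358 − 279 = 79.

73 76 106 103 / 109 112 70 67 / 82 91 85 100 / 94 79 97 88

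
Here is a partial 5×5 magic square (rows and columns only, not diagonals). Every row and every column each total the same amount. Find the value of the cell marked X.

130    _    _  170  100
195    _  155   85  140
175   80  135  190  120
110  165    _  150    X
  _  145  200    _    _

Row 3 is complete and sums to 700; that is the magic constant.
Row 2 needs 700; the known cells sum to 575, so (2,2) = 125.
Column 1: 130 + 195 + 175 + 110 + ? = 700, so (5,1) = 90.
From column 2, 700 − (125 + 80 + 165 + 145) gives (1,2) = 185.
Column 4 needs 700; the known cells sum to 595, so (5,4) = 105.
The remaining cell in row 1 is (1,3) = 700 − 585 = 115.
Row 5 must total 700; the given cells sum to 540, so (5,5) = 160.
Column 3: 115 + 155 + 135 + 200 + ? = 700, so (4,3) = 95.
The remaining cell in column 5 is (4,5) = 700 − 520 = 180.

180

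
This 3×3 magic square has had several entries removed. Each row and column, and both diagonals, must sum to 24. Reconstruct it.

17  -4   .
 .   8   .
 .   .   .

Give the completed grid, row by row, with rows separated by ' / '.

Row 1 needs 24; the known cells sum to 13, so (1,3) = 11.
Column 2: -4 + 8 + ? = 24, so (3,2) = 20.
The remaining cell in main diagonal is (3,3) = 24 − 25 = -1.
The remaining cell in anti-diagonal is (3,1) = 24 − 19 = 5.
From column 1, 24 − (17 + 5) gives (2,1) = 2.
Column 3 must total 24; the given cells sum to 10, so (2,3) = 14.

17 -4 11 / 2 8 14 / 5 20 -1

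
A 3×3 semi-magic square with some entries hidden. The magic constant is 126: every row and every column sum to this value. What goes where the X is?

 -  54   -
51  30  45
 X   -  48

Using column 2: 54 + 30 + ? → (3,2) = 126 − 84 = 42.
Column 3: 45 + 48 + ? = 126, so (1,3) = 33.
Row 1 needs 126; the known cells sum to 87, so (1,1) = 39.
Row 3 needs 126; the known cells sum to 90, so (3,1) = 36.

36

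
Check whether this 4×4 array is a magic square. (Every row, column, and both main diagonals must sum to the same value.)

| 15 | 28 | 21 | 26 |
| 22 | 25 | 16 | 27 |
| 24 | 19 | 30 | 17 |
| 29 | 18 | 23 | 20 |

Row 1: 15 + 28 + 21 + 26 = 90.
Row 2: 22 + 25 + 16 + 27 = 90.
Row 3: 24 + 19 + 30 + 17 = 90.
Row 4: 29 + 18 + 23 + 20 = 90.
Column 1: 15 + 22 + 24 + 29 = 90.
Column 2: 28 + 25 + 19 + 18 = 90.
Column 3: 21 + 16 + 30 + 23 = 90.
Column 4: 26 + 27 + 17 + 20 = 90.
Main diagonal: 15 + 25 + 30 + 20 = 90.
Anti-diagonal: 26 + 16 + 19 + 29 = 90.
All lines sum to 90.

Yes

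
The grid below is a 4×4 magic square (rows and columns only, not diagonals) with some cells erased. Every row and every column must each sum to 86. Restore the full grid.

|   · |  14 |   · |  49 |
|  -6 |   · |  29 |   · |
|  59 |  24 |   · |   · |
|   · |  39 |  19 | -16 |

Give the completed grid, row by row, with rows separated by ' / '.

Using row 4: 39 + 19 + (-16) + ? → (4,1) = 86 − 42 = 44.
Using column 1: -6 + 59 + 44 + ? → (1,1) = 86 − 97 = -11.
Column 2 must total 86; the given cells sum to 77, so (2,2) = 9.
Row 1 needs 86; the known cells sum to 52, so (1,3) = 34.
Row 2 must total 86; the given cells sum to 32, so (2,4) = 54.
Column 3 needs 86; the known cells sum to 82, so (3,3) = 4.
The remaining cell in column 4 is (3,4) = 86 − 87 = -1.

-11 14 34 49 / -6 9 29 54 / 59 24 4 -1 / 44 39 19 -16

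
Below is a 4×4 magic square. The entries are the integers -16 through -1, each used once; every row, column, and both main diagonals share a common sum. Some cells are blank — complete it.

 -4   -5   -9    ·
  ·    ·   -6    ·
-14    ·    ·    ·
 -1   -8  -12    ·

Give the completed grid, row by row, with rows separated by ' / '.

The entries are -16 through -1, which sum to -136, so each line sums to -136/4 = -34.
Row 1: -4 + (-5) + (-9) + ? = -34, so (1,4) = -16.
Using row 4: -1 + (-8) + (-12) + ? → (4,4) = -34 − (-21) = -13.
Column 1: -4 + (-14) + (-1) + ? = -34, so (2,1) = -15.
Column 3 must total -34; the given cells sum to -27, so (3,3) = -7.
Main diagonal: -4 + (-7) + (-13) + ? = -34, so (2,2) = -10.
Using anti-diagonal: -16 + (-6) + (-1) + ? → (3,2) = -34 − (-23) = -11.
The remaining cell in row 2 is (2,4) = -34 − (-31) = -3.
Row 3: -14 + (-11) + (-7) + ? = -34, so (3,4) = -2.

-4 -5 -9 -16 / -15 -10 -6 -3 / -14 -11 -7 -2 / -1 -8 -12 -13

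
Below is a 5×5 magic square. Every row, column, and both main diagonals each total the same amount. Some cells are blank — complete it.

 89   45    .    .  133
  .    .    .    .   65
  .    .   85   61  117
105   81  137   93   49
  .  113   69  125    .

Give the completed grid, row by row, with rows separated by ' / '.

89 45 121 77 133 / 141 97 53 109 65 / 73 129 85 61 117 / 105 81 137 93 49 / 57 113 69 125 101

Row 4 is already complete: 105 + 81 + 137 + 93 + 49 = 465, so that is the magic constant.
Using column 5: 133 + 65 + 117 + 49 + ? → (5,5) = 465 − 364 = 101.
From main diagonal, 465 − (89 + 85 + 93 + 101) gives (2,2) = 97.
From row 5, 465 − (113 + 69 + 125 + 101) gives (5,1) = 57.
The remaining cell in column 2 is (3,2) = 465 − 336 = 129.
Anti-diagonal must total 465; the given cells sum to 356, so (2,4) = 109.
Row 3 needs 465; the known cells sum to 392, so (3,1) = 73.
Using column 1: 89 + 73 + 105 + 57 + ? → (2,1) = 465 − 324 = 141.
Column 4 needs 465; the known cells sum to 388, so (1,4) = 77.
Row 1: 89 + 45 + 77 + 133 + ? = 465, so (1,3) = 121.
Using row 2: 141 + 97 + 109 + 65 + ? → (2,3) = 465 − 412 = 53.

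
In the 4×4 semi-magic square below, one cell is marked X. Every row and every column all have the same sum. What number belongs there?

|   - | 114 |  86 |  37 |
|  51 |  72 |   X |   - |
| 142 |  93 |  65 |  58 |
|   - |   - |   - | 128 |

Row 3 is complete and sums to 358; that is the magic constant.
The remaining cell in row 1 is (1,1) = 358 − 237 = 121.
The remaining cell in column 1 is (4,1) = 358 − 314 = 44.
Using column 2: 114 + 72 + 93 + ? → (4,2) = 358 − 279 = 79.
The remaining cell in column 4 is (2,4) = 358 − 223 = 135.
Row 2 must total 358; the given cells sum to 258, so (2,3) = 100.

100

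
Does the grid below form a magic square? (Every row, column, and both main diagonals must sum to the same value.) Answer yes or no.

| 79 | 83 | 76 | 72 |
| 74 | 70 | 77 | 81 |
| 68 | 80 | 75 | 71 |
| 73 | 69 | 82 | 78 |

No — row 1 sums to 310 but row 4 sums to 302.

Row 1: 79 + 83 + 76 + 72 = 310.
Row 2: 74 + 70 + 77 + 81 = 302.
Row 3: 68 + 80 + 75 + 71 = 294.
Row 4: 73 + 69 + 82 + 78 = 302.
Column 1: 79 + 74 + 68 + 73 = 294.
Column 2: 83 + 70 + 80 + 69 = 302.
Column 3: 76 + 77 + 75 + 82 = 310.
Column 4: 72 + 81 + 71 + 78 = 302.
Main diagonal: 79 + 70 + 75 + 78 = 302.
Anti-diagonal: 72 + 77 + 80 + 73 = 302.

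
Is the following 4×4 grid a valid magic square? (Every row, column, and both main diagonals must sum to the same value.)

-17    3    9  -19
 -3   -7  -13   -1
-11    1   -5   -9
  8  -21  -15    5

Row 1: -17 + 3 + 9 + (-19) = -24.
Row 2: -3 + (-7) + (-13) + (-1) = -24.
Row 3: -11 + 1 + (-5) + (-9) = -24.
Row 4: 8 + (-21) + (-15) + 5 = -23.
Column 1: -17 + (-3) + (-11) + 8 = -23.
Column 2: 3 + (-7) + 1 + (-21) = -24.
Column 3: 9 + (-13) + (-5) + (-15) = -24.
Column 4: -19 + (-1) + (-9) + 5 = -24.
Main diagonal: -17 + (-7) + (-5) + 5 = -24.
Anti-diagonal: -19 + (-13) + 1 + 8 = -23.

No — column 2 sums to -24 but column 1 sums to -23.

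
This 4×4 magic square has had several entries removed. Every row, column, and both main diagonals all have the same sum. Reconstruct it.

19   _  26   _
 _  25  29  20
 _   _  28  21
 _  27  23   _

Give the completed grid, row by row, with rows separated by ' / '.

19 30 26 31 / 32 25 29 20 / 33 24 28 21 / 22 27 23 34

Column 3 is already complete: 26 + 29 + 28 + 23 = 106, so that is the magic constant.
Using row 2: 25 + 29 + 20 + ? → (2,1) = 106 − 74 = 32.
Main diagonal: 19 + 25 + 28 + ? = 106, so (4,4) = 34.
Row 4: 27 + 23 + 34 + ? = 106, so (4,1) = 22.
Column 1: 19 + 32 + 22 + ? = 106, so (3,1) = 33.
From column 4, 106 − (20 + 21 + 34) gives (1,4) = 31.
The remaining cell in anti-diagonal is (3,2) = 106 − 82 = 24.
Row 1: 19 + 26 + 31 + ? = 106, so (1,2) = 30.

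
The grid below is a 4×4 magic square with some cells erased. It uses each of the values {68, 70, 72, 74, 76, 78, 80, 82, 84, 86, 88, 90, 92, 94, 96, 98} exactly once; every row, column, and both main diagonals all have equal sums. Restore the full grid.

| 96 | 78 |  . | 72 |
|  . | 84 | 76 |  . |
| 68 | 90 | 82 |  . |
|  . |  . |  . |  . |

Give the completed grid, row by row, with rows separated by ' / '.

The 16 entries sum to 1328, so each line sums to 1328/4 = 332.
Row 1 needs 332; the known cells sum to 246, so (1,3) = 86.
The remaining cell in row 3 is (3,4) = 332 − 240 = 92.
Column 2 needs 332; the known cells sum to 252, so (4,2) = 80.
Column 3 needs 332; the known cells sum to 244, so (4,3) = 88.
From main diagonal, 332 − (96 + 84 + 82) gives (4,4) = 70.
The remaining cell in anti-diagonal is (4,1) = 332 − 238 = 94.
Column 1 must total 332; the given cells sum to 258, so (2,1) = 74.
The remaining cell in column 4 is (2,4) = 332 − 234 = 98.

96 78 86 72 / 74 84 76 98 / 68 90 82 92 / 94 80 88 70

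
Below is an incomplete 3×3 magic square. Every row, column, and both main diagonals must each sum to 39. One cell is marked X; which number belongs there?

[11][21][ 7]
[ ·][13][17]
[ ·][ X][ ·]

Row 2: 13 + 17 + ? = 39, so (2,1) = 9.
Column 1 needs 39; the known cells sum to 20, so (3,1) = 19.
From column 2, 39 − (21 + 13) gives (3,2) = 5.

5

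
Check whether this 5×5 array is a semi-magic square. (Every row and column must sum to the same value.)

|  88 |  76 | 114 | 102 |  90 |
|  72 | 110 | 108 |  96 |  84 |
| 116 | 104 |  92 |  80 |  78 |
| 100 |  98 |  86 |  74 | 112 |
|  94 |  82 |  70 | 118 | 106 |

Yes

Row 1: 88 + 76 + 114 + 102 + 90 = 470.
Row 2: 72 + 110 + 108 + 96 + 84 = 470.
Row 3: 116 + 104 + 92 + 80 + 78 = 470.
Row 4: 100 + 98 + 86 + 74 + 112 = 470.
Row 5: 94 + 82 + 70 + 118 + 106 = 470.
Column 1: 88 + 72 + 116 + 100 + 94 = 470.
Column 2: 76 + 110 + 104 + 98 + 82 = 470.
Column 3: 114 + 108 + 92 + 86 + 70 = 470.
Column 4: 102 + 96 + 80 + 74 + 118 = 470.
Column 5: 90 + 84 + 78 + 112 + 106 = 470.
All lines sum to 470.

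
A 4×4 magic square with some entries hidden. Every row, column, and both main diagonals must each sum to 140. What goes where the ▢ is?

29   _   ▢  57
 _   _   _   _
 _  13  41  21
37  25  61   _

Row 3 must total 140; the given cells sum to 75, so (3,1) = 65.
Row 4 must total 140; the given cells sum to 123, so (4,4) = 17.
Column 1: 29 + 65 + 37 + ? = 140, so (2,1) = 9.
From column 4, 140 − (57 + 21 + 17) gives (2,4) = 45.
Main diagonal must total 140; the given cells sum to 87, so (2,2) = 53.
Using anti-diagonal: 57 + 13 + 37 + ? → (2,3) = 140 − 107 = 33.
Using column 2: 53 + 13 + 25 + ? → (1,2) = 140 − 91 = 49.
Column 3 needs 140; the known cells sum to 135, so (1,3) = 5.

5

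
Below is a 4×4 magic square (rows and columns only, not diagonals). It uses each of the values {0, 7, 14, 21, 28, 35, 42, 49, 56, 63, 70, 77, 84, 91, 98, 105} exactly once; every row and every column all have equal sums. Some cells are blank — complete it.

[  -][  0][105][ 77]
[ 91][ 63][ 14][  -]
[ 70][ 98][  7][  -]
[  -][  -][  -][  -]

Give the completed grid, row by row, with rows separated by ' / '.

The 16 entries sum to 840, so each line sums to 840/4 = 210.
From row 1, 210 − (0 + 105 + 77) gives (1,1) = 28.
Row 2 needs 210; the known cells sum to 168, so (2,4) = 42.
Row 3: 70 + 98 + 7 + ? = 210, so (3,4) = 35.
Using column 1: 28 + 91 + 70 + ? → (4,1) = 210 − 189 = 21.
Column 2: 0 + 63 + 98 + ? = 210, so (4,2) = 49.
The remaining cell in column 3 is (4,3) = 210 − 126 = 84.
Column 4: 77 + 42 + 35 + ? = 210, so (4,4) = 56.

28 0 105 77 / 91 63 14 42 / 70 98 7 35 / 21 49 84 56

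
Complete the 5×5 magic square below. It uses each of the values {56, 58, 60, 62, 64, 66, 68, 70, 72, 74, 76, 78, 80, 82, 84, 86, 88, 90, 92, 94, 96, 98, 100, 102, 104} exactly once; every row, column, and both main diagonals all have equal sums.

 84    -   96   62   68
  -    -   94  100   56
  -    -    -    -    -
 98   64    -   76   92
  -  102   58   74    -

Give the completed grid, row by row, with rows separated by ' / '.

The 25 entries sum to 2000, so each line sums to 2000/5 = 400.
Row 1: 84 + 96 + 62 + 68 + ? = 400, so (1,2) = 90.
Row 4 must total 400; the given cells sum to 330, so (4,3) = 70.
Column 3: 96 + 94 + 70 + 58 + ? = 400, so (3,3) = 82.
Using column 4: 62 + 100 + 76 + 74 + ? → (3,4) = 400 − 312 = 88.
Using anti-diagonal: 68 + 100 + 82 + 64 + ? → (5,1) = 400 − 314 = 86.
Row 5 must total 400; the given cells sum to 320, so (5,5) = 80.
Column 5 must total 400; the given cells sum to 296, so (3,5) = 104.
The remaining cell in main diagonal is (2,2) = 400 − 322 = 78.
Row 2: 78 + 94 + 100 + 56 + ? = 400, so (2,1) = 72.
Using column 1: 84 + 72 + 98 + 86 + ? → (3,1) = 400 − 340 = 60.
Using column 2: 90 + 78 + 64 + 102 + ? → (3,2) = 400 − 334 = 66.

84 90 96 62 68 / 72 78 94 100 56 / 60 66 82 88 104 / 98 64 70 76 92 / 86 102 58 74 80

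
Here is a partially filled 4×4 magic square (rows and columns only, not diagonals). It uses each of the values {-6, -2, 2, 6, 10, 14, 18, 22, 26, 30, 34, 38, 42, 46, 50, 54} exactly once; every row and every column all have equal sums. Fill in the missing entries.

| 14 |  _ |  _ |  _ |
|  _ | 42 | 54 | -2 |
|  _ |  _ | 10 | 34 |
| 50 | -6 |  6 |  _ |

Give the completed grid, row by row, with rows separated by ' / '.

14 38 26 18 / 2 42 54 -2 / 30 22 10 34 / 50 -6 6 46

The 16 entries sum to 384, so each line sums to 384/4 = 96.
Row 2 needs 96; the known cells sum to 94, so (2,1) = 2.
The remaining cell in row 4 is (4,4) = 96 − 50 = 46.
Column 1 needs 96; the known cells sum to 66, so (3,1) = 30.
From column 3, 96 − (54 + 10 + 6) gives (1,3) = 26.
Column 4 needs 96; the known cells sum to 78, so (1,4) = 18.
From row 1, 96 − (14 + 26 + 18) gives (1,2) = 38.
Row 3: 30 + 10 + 34 + ? = 96, so (3,2) = 22.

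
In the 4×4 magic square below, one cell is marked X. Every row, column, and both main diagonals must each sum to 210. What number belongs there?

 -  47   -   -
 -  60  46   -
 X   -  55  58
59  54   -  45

The remaining cell in row 4 is (4,3) = 210 − 158 = 52.
Using column 2: 47 + 60 + 54 + ? → (3,2) = 210 − 161 = 49.
Column 3: 46 + 55 + 52 + ? = 210, so (1,3) = 57.
Main diagonal must total 210; the given cells sum to 160, so (1,1) = 50.
Using anti-diagonal: 46 + 49 + 59 + ? → (1,4) = 210 − 154 = 56.
Using row 3: 49 + 55 + 58 + ? → (3,1) = 210 − 162 = 48.

48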